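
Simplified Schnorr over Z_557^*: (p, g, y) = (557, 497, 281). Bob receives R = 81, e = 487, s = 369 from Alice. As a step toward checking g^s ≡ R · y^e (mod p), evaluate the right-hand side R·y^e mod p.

Squares mod 557: 281^1≡281, 281^2≡424, 281^4≡422, 281^8≡401, 281^16≡385, 281^32≡63, 281^64≡70, 281^128≡444, 281^256≡515
487 = 256 + 128 + 64 + 32 + 4 + 2 + 1, so 281^487 ≡ 515·444·70·63·422·424·281 ≡ 258 (mod 557)
R · y^e ≡ 81·258 = 20898 ≡ 289 (mod 557)

289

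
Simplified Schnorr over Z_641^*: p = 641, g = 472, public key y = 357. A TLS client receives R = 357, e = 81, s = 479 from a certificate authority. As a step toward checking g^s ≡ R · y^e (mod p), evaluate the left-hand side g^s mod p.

531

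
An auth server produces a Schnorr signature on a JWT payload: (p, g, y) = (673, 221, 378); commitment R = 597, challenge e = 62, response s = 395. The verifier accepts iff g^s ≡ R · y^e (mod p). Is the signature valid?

g^s mod p:
221^2 = 48841 ≡ 385
221^4 ≡ 385^2 = 148225 ≡ 165
221^8 ≡ 165^2 = 27225 ≡ 305
221^16 ≡ 305^2 = 93025 ≡ 151
221^32 ≡ 151^2 = 22801 ≡ 592
221^64 ≡ 592^2 = 350464 ≡ 504
221^128 ≡ 504^2 = 254016 ≡ 295
221^256 ≡ 295^2 = 87025 ≡ 208
395 = 256 + 128 + 8 + 2 + 1, so 221^395 ≡ 208·295·305·385·221 ≡ 554 (mod 673)
R · y^e mod p:
378^2 = 142884 ≡ 208
378^4 ≡ 208^2 = 43264 ≡ 192
378^8 ≡ 192^2 = 36864 ≡ 522
378^16 ≡ 522^2 = 272484 ≡ 592
378^32 ≡ 592^2 = 350464 ≡ 504
62 = 32 + 16 + 8 + 4 + 2, so 378^62 ≡ 504·592·522·192·208 ≡ 600 (mod 673)
597·600 = 358200 ≡ 164 (mod 673)
554 ≠ 164; the check fails.

invalid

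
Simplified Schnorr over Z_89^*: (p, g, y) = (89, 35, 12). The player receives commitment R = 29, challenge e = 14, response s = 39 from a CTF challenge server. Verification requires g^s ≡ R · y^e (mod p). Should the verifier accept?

accept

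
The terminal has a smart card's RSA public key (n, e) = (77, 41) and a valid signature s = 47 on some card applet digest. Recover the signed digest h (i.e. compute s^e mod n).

s^41 mod 77 = 3

3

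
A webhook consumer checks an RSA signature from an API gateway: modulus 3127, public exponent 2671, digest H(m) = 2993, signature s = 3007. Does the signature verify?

does not verify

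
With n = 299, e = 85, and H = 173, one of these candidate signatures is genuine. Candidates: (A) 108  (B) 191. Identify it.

Candidate A: Squares mod 299: 108^1≡108, 108^2≡3, 108^4≡9, 108^8≡81, 108^16≡282, 108^32≡289, 108^64≡100; 85 = 64 + 16 + 4 + 1, so 108^85 ≡ 100·282·9·108 ≡ 173 (mod 299)
  → matches H = 173
Candidate B: Squares mod 299: 191^1≡191, 191^2≡3, 191^4≡9, 191^8≡81, 191^16≡282, 191^32≡289, 191^64≡100; 85 = 64 + 16 + 4 + 1, so 191^85 ≡ 100·282·9·191 ≡ 126 (mod 299)

A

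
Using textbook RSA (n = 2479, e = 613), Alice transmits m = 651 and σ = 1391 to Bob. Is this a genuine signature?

σ^2 ≡ 1391^2 = 1934881 ≡ 1261
σ^4 ≡ 1261^2 = 1590121 ≡ 1082
σ^8 ≡ 1082^2 = 1170724 ≡ 636
σ^16 ≡ 636^2 = 404496 ≡ 419
σ^32 ≡ 419^2 = 175561 ≡ 2031
σ^64 ≡ 2031^2 = 4124961 ≡ 2384
σ^128 ≡ 2384^2 = 5683456 ≡ 1588
σ^256 ≡ 1588^2 = 2521744 ≡ 601
σ^512 ≡ 601^2 = 361201 ≡ 1746
613 = 512 + 64 + 32 + 4 + 1, so σ^613 ≡ 1746·2384·2031·1082·1391 ≡ 651 (mod 2479)
651 = m, so the signature checks out.

genuine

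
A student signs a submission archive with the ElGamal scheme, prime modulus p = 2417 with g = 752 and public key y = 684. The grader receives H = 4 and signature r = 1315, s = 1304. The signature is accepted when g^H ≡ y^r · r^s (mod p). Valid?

yes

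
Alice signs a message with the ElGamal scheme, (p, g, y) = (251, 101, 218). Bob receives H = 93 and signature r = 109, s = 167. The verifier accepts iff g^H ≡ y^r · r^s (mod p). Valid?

no

Left side g^H mod p:
Squares mod 251: 101^1≡101, 101^2≡161, 101^4≡68, 101^8≡106, 101^16≡192, 101^32≡218, 101^64≡85
93 = 64 + 16 + 8 + 4 + 1, so 101^93 ≡ 85·192·106·68·101 ≡ 38 (mod 251)
Right side y^r · r^s mod p:
Squares mod 251: 218^1≡218, 218^2≡85, 218^4≡197, 218^8≡155, 218^16≡180, 218^32≡21, 218^64≡190
109 = 64 + 32 + 8 + 4 + 1, so 218^109 ≡ 190·21·155·197·218 ≡ 152 (mod 251)
Squares mod 251: 109^1≡109, 109^2≡84, 109^4≡28, 109^8≡31, 109^16≡208, 109^32≡92, 109^64≡181, 109^128≡131
167 = 128 + 32 + 4 + 2 + 1, so 109^167 ≡ 131·92·28·84·109 ≡ 137 (mod 251)
152·137 = 20824 ≡ 242 (mod 251)
38 ≠ 242, so verification fails.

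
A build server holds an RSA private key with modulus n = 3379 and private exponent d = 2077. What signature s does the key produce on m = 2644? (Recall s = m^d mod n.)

m^2 ≡ 2644^2 = 6990736 ≡ 2964
m^4 ≡ 2964^2 = 8785296 ≡ 3275
m^8 ≡ 3275^2 = 10725625 ≡ 679
m^16 ≡ 679^2 = 461041 ≡ 1497
m^32 ≡ 1497^2 = 2241009 ≡ 732
m^64 ≡ 732^2 = 535824 ≡ 1942
m^128 ≡ 1942^2 = 3771364 ≡ 400
m^256 ≡ 400^2 = 160000 ≡ 1187
m^512 ≡ 1187^2 = 1408969 ≡ 3305
m^1024 ≡ 3305^2 = 10923025 ≡ 2097
m^2048 ≡ 2097^2 = 4397409 ≡ 1330
2077 = 2048 + 16 + 8 + 4 + 1, so m^2077 ≡ 1330·1497·679·3275·2644 ≡ 1064 (mod 3379)

1064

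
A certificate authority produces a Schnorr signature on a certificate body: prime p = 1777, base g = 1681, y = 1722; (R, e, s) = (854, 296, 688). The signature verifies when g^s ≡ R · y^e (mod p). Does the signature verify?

g^s mod p:
1681^2 = 2825761 ≡ 331
1681^4 ≡ 331^2 = 109561 ≡ 1164
1681^8 ≡ 1164^2 = 1354896 ≡ 822
1681^16 ≡ 822^2 = 675684 ≡ 424
1681^32 ≡ 424^2 = 179776 ≡ 299
1681^64 ≡ 299^2 = 89401 ≡ 551
1681^128 ≡ 551^2 = 303601 ≡ 1511
1681^256 ≡ 1511^2 = 2283121 ≡ 1453
1681^512 ≡ 1453^2 = 2111209 ≡ 133
688 = 512 + 128 + 32 + 16, so 1681^688 ≡ 133·1511·299·424 ≡ 923 (mod 1777)
R · y^e mod p:
1722^2 = 2965284 ≡ 1248
1722^4 ≡ 1248^2 = 1557504 ≡ 852
1722^8 ≡ 852^2 = 725904 ≡ 888
1722^16 ≡ 888^2 = 788544 ≡ 1333
1722^32 ≡ 1333^2 = 1776889 ≡ 1666
1722^64 ≡ 1666^2 = 2775556 ≡ 1659
1722^128 ≡ 1659^2 = 2752281 ≡ 1485
1722^256 ≡ 1485^2 = 2205225 ≡ 1745
296 = 256 + 32 + 8, so 1722^296 ≡ 1745·1666·888 ≡ 1 (mod 1777)
854·1 = 854 ≡ 854 (mod 1777)
923 ≠ 854; the check fails.

does not verify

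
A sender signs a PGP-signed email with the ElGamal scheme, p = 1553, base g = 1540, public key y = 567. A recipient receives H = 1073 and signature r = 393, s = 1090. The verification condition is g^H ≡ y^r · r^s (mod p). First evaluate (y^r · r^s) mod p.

567^2 = 321489 ≡ 18
567^4 ≡ 18^2 = 324
567^8 ≡ 324^2 = 104976 ≡ 925
567^16 ≡ 925^2 = 855625 ≡ 1475
567^32 ≡ 1475^2 = 2175625 ≡ 1425
567^64 ≡ 1425^2 = 2030625 ≡ 854
567^128 ≡ 854^2 = 729316 ≡ 959
567^256 ≡ 959^2 = 919681 ≡ 305
393 = 256 + 128 + 8 + 1, so 567^393 ≡ 305·959·925·567 ≡ 1394 (mod 1553)
393^2 = 154449 ≡ 702
393^4 ≡ 702^2 = 492804 ≡ 503
393^8 ≡ 503^2 = 253009 ≡ 1423
393^16 ≡ 1423^2 = 2024929 ≡ 1370
393^32 ≡ 1370^2 = 1876900 ≡ 876
393^64 ≡ 876^2 = 767376 ≡ 194
393^128 ≡ 194^2 = 37636 ≡ 364
393^256 ≡ 364^2 = 132496 ≡ 491
393^512 ≡ 491^2 = 241081 ≡ 366
393^1024 ≡ 366^2 = 133956 ≡ 398
1090 = 1024 + 64 + 2, so 393^1090 ≡ 398·194·702 ≡ 18 (mod 1553)
y^r · r^s ≡ 1394·18 = 25092 ≡ 244 (mod 1553)

244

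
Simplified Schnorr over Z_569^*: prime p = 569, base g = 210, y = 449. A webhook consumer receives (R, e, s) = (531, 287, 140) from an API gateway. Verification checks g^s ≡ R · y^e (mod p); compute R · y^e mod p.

307

Squares mod 569: 449^1≡449, 449^2≡175, 449^4≡468, 449^8≡528, 449^16≡543, 449^32≡107, 449^64≡69, 449^128≡209, 449^256≡437
287 = 256 + 16 + 8 + 4 + 2 + 1, so 449^287 ≡ 437·543·528·468·175·449 ≡ 516 (mod 569)
R · y^e ≡ 531·516 = 273996 ≡ 307 (mod 569)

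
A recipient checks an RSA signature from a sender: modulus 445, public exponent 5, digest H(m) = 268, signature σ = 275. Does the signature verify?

Squares mod 445: σ^1≡275, σ^2≡420, σ^4≡180
5 = 4 + 1, so σ^5 ≡ 180·275 ≡ 105 (mod 445)
The recovered value 105 does not match the digest 268.

does not verify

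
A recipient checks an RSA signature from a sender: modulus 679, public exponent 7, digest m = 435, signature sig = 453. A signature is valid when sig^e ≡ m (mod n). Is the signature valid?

invalid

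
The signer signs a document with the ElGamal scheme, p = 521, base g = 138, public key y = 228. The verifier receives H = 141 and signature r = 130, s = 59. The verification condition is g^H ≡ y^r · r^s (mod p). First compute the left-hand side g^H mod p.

449

138^2 = 19044 ≡ 288
138^4 ≡ 288^2 = 82944 ≡ 105
138^8 ≡ 105^2 = 11025 ≡ 84
138^16 ≡ 84^2 = 7056 ≡ 283
138^32 ≡ 283^2 = 80089 ≡ 376
138^64 ≡ 376^2 = 141376 ≡ 185
138^128 ≡ 185^2 = 34225 ≡ 360
141 = 128 + 8 + 4 + 1, so 138^141 ≡ 360·84·105·138 ≡ 449 (mod 521)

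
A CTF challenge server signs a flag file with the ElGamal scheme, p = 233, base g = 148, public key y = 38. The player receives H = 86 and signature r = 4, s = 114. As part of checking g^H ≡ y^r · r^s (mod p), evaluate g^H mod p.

Squares mod 233: 148^1≡148, 148^2≡2, 148^4≡4, 148^8≡16, 148^16≡23, 148^32≡63, 148^64≡8
86 = 64 + 16 + 4 + 2, so 148^86 ≡ 8·23·4·2 ≡ 74 (mod 233)

74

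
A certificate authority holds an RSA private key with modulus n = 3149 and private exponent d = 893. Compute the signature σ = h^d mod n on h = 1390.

h^893 mod 3149 = 850

850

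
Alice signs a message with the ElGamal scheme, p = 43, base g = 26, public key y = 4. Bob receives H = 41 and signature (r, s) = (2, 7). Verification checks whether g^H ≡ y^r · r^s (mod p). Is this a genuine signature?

Left side g^H mod p:
26^2 = 676 ≡ 31
26^4 ≡ 31^2 = 961 ≡ 15
26^8 ≡ 15^2 = 225 ≡ 10
26^16 ≡ 10^2 = 100 ≡ 14
26^32 ≡ 14^2 = 196 ≡ 24
41 = 32 + 8 + 1, so 26^41 ≡ 24·10·26 ≡ 5 (mod 43)
Right side y^r · r^s mod p:
4^2 = 16
2^2 = 4
2^4 ≡ 4^2 = 16
7 = 4 + 2 + 1, so 2^7 ≡ 16·4·2 ≡ 42 (mod 43)
16·42 = 672 ≡ 27 (mod 43)
5 ≠ 27, so verification fails.

forged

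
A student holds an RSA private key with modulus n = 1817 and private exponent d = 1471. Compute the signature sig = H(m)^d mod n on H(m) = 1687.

533

Squares mod 1817: (H(m))^1≡1687, (H(m))^2≡547, (H(m))^4≡1221, (H(m))^8≡901, (H(m))^16≡1419, (H(m))^32≡325, (H(m))^64≡239, (H(m))^128≡794, (H(m))^256≡1754, (H(m))^512≡335, (H(m))^1024≡1388
1471 = 1024 + 256 + 128 + 32 + 16 + 8 + 4 + 2 + 1, so (H(m))^1471 ≡ 1388·1754·794·325·1419·901·1221·547·1687 ≡ 533 (mod 1817)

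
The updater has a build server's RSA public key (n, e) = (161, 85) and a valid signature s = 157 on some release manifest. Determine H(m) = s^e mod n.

Squares mod 161: s^1≡157, s^2≡16, s^4≡95, s^8≡9, s^16≡81, s^32≡121, s^64≡151
85 = 64 + 16 + 4 + 1, so s^85 ≡ 151·81·95·157 ≡ 129 (mod 161)

129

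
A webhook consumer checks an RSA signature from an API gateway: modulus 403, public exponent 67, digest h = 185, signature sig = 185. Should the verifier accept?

accept

sig^67 mod 403 = 185
Since 185 equals the digest 185, verification succeeds.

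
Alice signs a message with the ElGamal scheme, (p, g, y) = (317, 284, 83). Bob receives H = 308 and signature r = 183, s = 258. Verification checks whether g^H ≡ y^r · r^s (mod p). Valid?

no

Left side g^H mod p:
284^2 = 80656 ≡ 138
284^4 ≡ 138^2 = 19044 ≡ 24
284^8 ≡ 24^2 = 576 ≡ 259
284^16 ≡ 259^2 = 67081 ≡ 194
284^32 ≡ 194^2 = 37636 ≡ 230
284^64 ≡ 230^2 = 52900 ≡ 278
284^128 ≡ 278^2 = 77284 ≡ 253
284^256 ≡ 253^2 = 64009 ≡ 292
308 = 256 + 32 + 16 + 4, so 284^308 ≡ 292·230·194·24 ≡ 235 (mod 317)
Right side y^r · r^s mod p:
83^2 = 6889 ≡ 232
83^4 ≡ 232^2 = 53824 ≡ 251
83^8 ≡ 251^2 = 63001 ≡ 235
83^16 ≡ 235^2 = 55225 ≡ 67
83^32 ≡ 67^2 = 4489 ≡ 51
83^64 ≡ 51^2 = 2601 ≡ 65
83^128 ≡ 65^2 = 4225 ≡ 104
183 = 128 + 32 + 16 + 4 + 2 + 1, so 83^183 ≡ 104·51·67·251·232·83 ≡ 161 (mod 317)
183^2 = 33489 ≡ 204
183^4 ≡ 204^2 = 41616 ≡ 89
183^8 ≡ 89^2 = 7921 ≡ 313
183^16 ≡ 313^2 = 97969 ≡ 16
183^32 ≡ 16^2 = 256
183^64 ≡ 256^2 = 65536 ≡ 234
183^128 ≡ 234^2 = 54756 ≡ 232
183^256 ≡ 232^2 = 53824 ≡ 251
258 = 256 + 2, so 183^258 ≡ 251·204 ≡ 167 (mod 317)
161·167 = 26887 ≡ 259 (mod 317)
235 ≠ 259, so verification fails.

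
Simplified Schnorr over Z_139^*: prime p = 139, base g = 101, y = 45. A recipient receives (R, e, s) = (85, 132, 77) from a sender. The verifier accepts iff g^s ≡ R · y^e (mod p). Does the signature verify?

verifies

g^s mod p:
101^77 mod 139 = 130
R · y^e mod p:
45^132 mod 139 = 116
85·116 = 9860 ≡ 130 (mod 139)
130 ≡ 130 (mod 139); signature holds.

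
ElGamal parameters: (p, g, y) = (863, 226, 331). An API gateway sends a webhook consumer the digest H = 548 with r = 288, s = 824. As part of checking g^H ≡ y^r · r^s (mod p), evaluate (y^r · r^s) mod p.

387

331^2 = 109561 ≡ 823
331^4 ≡ 823^2 = 677329 ≡ 737
331^8 ≡ 737^2 = 543169 ≡ 342
331^16 ≡ 342^2 = 116964 ≡ 459
331^32 ≡ 459^2 = 210681 ≡ 109
331^64 ≡ 109^2 = 11881 ≡ 662
331^128 ≡ 662^2 = 438244 ≡ 703
331^256 ≡ 703^2 = 494209 ≡ 573
288 = 256 + 32, so 331^288 ≡ 573·109 ≡ 321 (mod 863)
288^2 = 82944 ≡ 96
288^4 ≡ 96^2 = 9216 ≡ 586
288^8 ≡ 586^2 = 343396 ≡ 785
288^16 ≡ 785^2 = 616225 ≡ 43
288^32 ≡ 43^2 = 1849 ≡ 123
288^64 ≡ 123^2 = 15129 ≡ 458
288^128 ≡ 458^2 = 209764 ≡ 55
288^256 ≡ 55^2 = 3025 ≡ 436
288^512 ≡ 436^2 = 190096 ≡ 236
824 = 512 + 256 + 32 + 16 + 8, so 288^824 ≡ 236·436·123·43·785 ≡ 469 (mod 863)
y^r · r^s ≡ 321·469 = 150549 ≡ 387 (mod 863)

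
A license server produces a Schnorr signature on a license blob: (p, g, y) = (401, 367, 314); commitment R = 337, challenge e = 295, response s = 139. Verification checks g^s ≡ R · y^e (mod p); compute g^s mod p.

266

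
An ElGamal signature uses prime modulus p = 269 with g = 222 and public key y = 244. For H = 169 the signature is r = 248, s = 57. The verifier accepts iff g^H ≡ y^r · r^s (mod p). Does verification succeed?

passes

Left side g^H mod p:
222^169 mod 269 = 127
Right side y^r · r^s mod p:
244^248 mod 269 = 172
248^57 mod 269 = 215
172·215 = 36980 ≡ 127 (mod 269)
127 ≡ 127 (mod 269), so the signature is genuine.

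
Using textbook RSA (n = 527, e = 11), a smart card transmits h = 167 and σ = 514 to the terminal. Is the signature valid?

σ^2 ≡ 514^2 = 264196 ≡ 169
σ^4 ≡ 169^2 = 28561 ≡ 103
σ^8 ≡ 103^2 = 10609 ≡ 69
11 = 8 + 2 + 1, so σ^11 ≡ 69·169·514 ≡ 183 (mod 527)
The recovered value 183 does not match the digest 167.

invalid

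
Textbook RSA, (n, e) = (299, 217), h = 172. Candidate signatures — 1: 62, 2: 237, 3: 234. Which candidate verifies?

Candidate 1: Squares mod 299: 62^1≡62, 62^2≡256, 62^4≡55, 62^8≡35, 62^16≡29, 62^32≡243, 62^64≡146, 62^128≡87; 217 = 128 + 64 + 16 + 8 + 1, so 62^217 ≡ 87·146·29·35·62 ≡ 127 (mod 299)
Candidate 2: Squares mod 299: 237^1≡237, 237^2≡256, 237^4≡55, 237^8≡35, 237^16≡29, 237^32≡243, 237^64≡146, 237^128≡87; 217 = 128 + 64 + 16 + 8 + 1, so 237^217 ≡ 87·146·29·35·237 ≡ 172 (mod 299)
  → matches h = 172
Candidate 3: Squares mod 299: 234^1≡234, 234^2≡39, 234^4≡26, 234^8≡78, 234^16≡104, 234^32≡52, 234^64≡13, 234^128≡169; 217 = 128 + 64 + 16 + 8 + 1, so 234^217 ≡ 169·13·104·78·234 ≡ 78 (mod 299)

2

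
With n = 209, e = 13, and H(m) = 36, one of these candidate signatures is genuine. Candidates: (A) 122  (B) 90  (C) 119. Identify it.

C

Candidate A: Squares mod 209: 122^1≡122, 122^2≡45, 122^4≡144, 122^8≡45; 13 = 8 + 4 + 1, so 122^13 ≡ 45·144·122 ≡ 122 (mod 209)
Candidate B: Squares mod 209: 90^1≡90, 90^2≡158, 90^4≡93, 90^8≡80; 13 = 8 + 4 + 1, so 90^13 ≡ 80·93·90 ≡ 173 (mod 209)
Candidate C: Squares mod 209: 119^1≡119, 119^2≡158, 119^4≡93, 119^8≡80; 13 = 8 + 4 + 1, so 119^13 ≡ 80·93·119 ≡ 36 (mod 209)
  → matches H(m) = 36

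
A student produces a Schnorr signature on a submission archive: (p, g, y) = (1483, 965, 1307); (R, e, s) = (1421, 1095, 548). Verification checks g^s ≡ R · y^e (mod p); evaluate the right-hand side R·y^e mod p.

492

Squares mod 1483: 1307^1≡1307, 1307^2≡1316, 1307^4≡1195, 1307^8≡1379, 1307^16≡435, 1307^32≡884, 1307^64≡1398, 1307^128≡1293, 1307^256≡508, 1307^512≡22, 1307^1024≡484
1095 = 1024 + 64 + 4 + 2 + 1, so 1307^1095 ≡ 484·1398·1195·1316·1307 ≡ 901 (mod 1483)
R · y^e ≡ 1421·901 = 1280321 ≡ 492 (mod 1483)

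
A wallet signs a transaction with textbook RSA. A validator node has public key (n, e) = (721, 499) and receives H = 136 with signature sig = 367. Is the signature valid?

valid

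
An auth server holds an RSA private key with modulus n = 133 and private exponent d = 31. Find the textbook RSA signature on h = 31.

31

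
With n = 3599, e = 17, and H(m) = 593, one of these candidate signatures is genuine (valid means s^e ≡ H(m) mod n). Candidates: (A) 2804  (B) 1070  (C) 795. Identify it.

C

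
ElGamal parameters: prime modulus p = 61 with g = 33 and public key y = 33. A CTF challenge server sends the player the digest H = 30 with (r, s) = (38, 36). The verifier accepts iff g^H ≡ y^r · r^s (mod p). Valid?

Left side g^H mod p:
33^2 = 1089 ≡ 52
33^4 ≡ 52^2 = 2704 ≡ 20
33^8 ≡ 20^2 = 400 ≡ 34
33^16 ≡ 34^2 = 1156 ≡ 58
30 = 16 + 8 + 4 + 2, so 33^30 ≡ 58·34·20·52 ≡ 60 (mod 61)
Right side y^r · r^s mod p:
33^2 = 1089 ≡ 52
33^4 ≡ 52^2 = 2704 ≡ 20
33^8 ≡ 20^2 = 400 ≡ 34
33^16 ≡ 34^2 = 1156 ≡ 58
33^32 ≡ 58^2 = 3364 ≡ 9
38 = 32 + 4 + 2, so 33^38 ≡ 9·20·52 ≡ 27 (mod 61)
38^2 = 1444 ≡ 41
38^4 ≡ 41^2 = 1681 ≡ 34
38^8 ≡ 34^2 = 1156 ≡ 58
38^16 ≡ 58^2 = 3364 ≡ 9
38^32 ≡ 9^2 = 81 ≡ 20
36 = 32 + 4, so 38^36 ≡ 20·34 ≡ 9 (mod 61)
27·9 = 243 ≡ 60 (mod 61)
60 ≡ 60 (mod 61), so the signature is genuine.

yes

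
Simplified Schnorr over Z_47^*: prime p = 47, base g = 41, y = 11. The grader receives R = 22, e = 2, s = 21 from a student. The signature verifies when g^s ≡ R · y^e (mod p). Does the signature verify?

g^s mod p:
Squares mod 47: 41^1≡41, 41^2≡36, 41^4≡27, 41^8≡24, 41^16≡12
21 = 16 + 4 + 1, so 41^21 ≡ 12·27·41 ≡ 30 (mod 47)
R · y^e mod p:
Squares mod 47: 11^1≡11, 11^2≡27
11^2 ≡ 27 (mod 47)
22·27 = 594 ≡ 30 (mod 47)
30 ≡ 30 (mod 47); signature holds.

verifies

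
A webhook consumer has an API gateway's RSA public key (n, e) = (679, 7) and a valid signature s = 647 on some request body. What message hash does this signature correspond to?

s^2 ≡ 647^2 = 418609 ≡ 345
s^4 ≡ 345^2 = 119025 ≡ 200
7 = 4 + 2 + 1, so s^7 ≡ 200·345·647 ≡ 108 (mod 679)

108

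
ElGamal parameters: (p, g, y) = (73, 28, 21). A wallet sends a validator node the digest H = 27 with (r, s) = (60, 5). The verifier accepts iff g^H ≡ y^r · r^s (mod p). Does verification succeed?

Left side g^H mod p:
28^2 = 784 ≡ 54
28^4 ≡ 54^2 = 2916 ≡ 69
28^8 ≡ 69^2 = 4761 ≡ 16
28^16 ≡ 16^2 = 256 ≡ 37
27 = 16 + 8 + 2 + 1, so 28^27 ≡ 37·16·54·28 ≡ 51 (mod 73)
Right side y^r · r^s mod p:
21^2 = 441 ≡ 3
21^4 ≡ 3^2 = 9
21^8 ≡ 9^2 = 81 ≡ 8
21^16 ≡ 8^2 = 64
21^32 ≡ 64^2 = 4096 ≡ 8
60 = 32 + 16 + 8 + 4, so 21^60 ≡ 8·64·8·9 ≡ 72 (mod 73)
60^2 = 3600 ≡ 23
60^4 ≡ 23^2 = 529 ≡ 18
5 = 4 + 1, so 60^5 ≡ 18·60 ≡ 58 (mod 73)
72·58 = 4176 ≡ 15 (mod 73)
51 ≠ 15, so verification fails.

fails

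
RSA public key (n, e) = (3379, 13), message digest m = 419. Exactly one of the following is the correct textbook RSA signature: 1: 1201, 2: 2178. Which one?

Candidate 1: Squares mod 3379: 1201^1≡1201, 1201^2≡2947, 1201^4≡779, 1201^8≡2000; 13 = 8 + 4 + 1, so 1201^13 ≡ 2000·779·1201 ≡ 2960 (mod 3379)
Candidate 2: Squares mod 3379: 2178^1≡2178, 2178^2≡2947, 2178^4≡779, 2178^8≡2000; 13 = 8 + 4 + 1, so 2178^13 ≡ 2000·779·2178 ≡ 419 (mod 3379)
  → matches m = 419

2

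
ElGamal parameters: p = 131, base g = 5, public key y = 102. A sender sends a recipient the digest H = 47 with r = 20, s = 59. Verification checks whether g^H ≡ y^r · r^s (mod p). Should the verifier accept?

Left side g^H mod p:
5^2 = 25
5^4 ≡ 25^2 = 625 ≡ 101
5^8 ≡ 101^2 = 10201 ≡ 114
5^16 ≡ 114^2 = 12996 ≡ 27
5^32 ≡ 27^2 = 729 ≡ 74
47 = 32 + 8 + 4 + 2 + 1, so 5^47 ≡ 74·114·101·25·5 ≡ 59 (mod 131)
Right side y^r · r^s mod p:
102^2 = 10404 ≡ 55
102^4 ≡ 55^2 = 3025 ≡ 12
102^8 ≡ 12^2 = 144 ≡ 13
102^16 ≡ 13^2 = 169 ≡ 38
20 = 16 + 4, so 102^20 ≡ 38·12 ≡ 63 (mod 131)
20^2 = 400 ≡ 7
20^4 ≡ 7^2 = 49
20^8 ≡ 49^2 = 2401 ≡ 43
20^16 ≡ 43^2 = 1849 ≡ 15
20^32 ≡ 15^2 = 225 ≡ 94
59 = 32 + 16 + 8 + 2 + 1, so 20^59 ≡ 94·15·43·7·20 ≡ 55 (mod 131)
63·55 = 3465 ≡ 59 (mod 131)
59 ≡ 59 (mod 131), so the signature is genuine.

accept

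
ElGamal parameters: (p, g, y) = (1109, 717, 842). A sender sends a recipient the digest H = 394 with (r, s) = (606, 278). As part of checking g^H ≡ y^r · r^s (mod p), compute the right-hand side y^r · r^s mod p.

Squares mod 1109: 842^1≡842, 842^2≡313, 842^4≡377, 842^8≡177, 842^16≡277, 842^32≡208, 842^64≡13, 842^128≡169, 842^256≡836, 842^512≡226
606 = 512 + 64 + 16 + 8 + 4 + 2, so 842^606 ≡ 226·13·277·177·377·313 ≡ 358 (mod 1109)
Squares mod 1109: 606^1≡606, 606^2≡157, 606^4≡251, 606^8≡897, 606^16≡584, 606^32≡593, 606^64≡96, 606^128≡344, 606^256≡782
278 = 256 + 16 + 4 + 2, so 606^278 ≡ 782·584·251·157 ≡ 622 (mod 1109)
y^r · r^s ≡ 358·622 = 222676 ≡ 876 (mod 1109)

876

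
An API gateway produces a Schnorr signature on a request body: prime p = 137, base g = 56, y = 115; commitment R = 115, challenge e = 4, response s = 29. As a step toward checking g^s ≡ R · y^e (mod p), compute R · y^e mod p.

115^2 = 13225 ≡ 73
115^4 ≡ 73^2 = 5329 ≡ 123
R · y^e ≡ 115·123 = 14145 ≡ 34 (mod 137)

34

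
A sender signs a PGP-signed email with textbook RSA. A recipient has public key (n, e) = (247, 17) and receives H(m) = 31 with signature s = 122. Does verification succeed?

passes

Squares mod 247: s^1≡122, s^2≡64, s^4≡144, s^8≡235, s^16≡144
17 = 16 + 1, so s^17 ≡ 144·122 ≡ 31 (mod 247)
31 = H(m), so the signature checks out.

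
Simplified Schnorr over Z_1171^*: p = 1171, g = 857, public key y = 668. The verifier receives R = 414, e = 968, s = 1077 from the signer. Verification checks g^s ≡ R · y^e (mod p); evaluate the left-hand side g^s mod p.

858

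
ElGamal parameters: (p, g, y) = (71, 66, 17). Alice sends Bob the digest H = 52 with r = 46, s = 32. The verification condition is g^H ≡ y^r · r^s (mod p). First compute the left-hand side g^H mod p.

66^52 mod 71 = 25

25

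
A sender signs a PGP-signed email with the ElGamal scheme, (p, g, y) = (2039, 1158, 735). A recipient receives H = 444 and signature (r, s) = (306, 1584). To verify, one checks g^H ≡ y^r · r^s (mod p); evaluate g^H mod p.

1158^2 = 1340964 ≡ 1341
1158^4 ≡ 1341^2 = 1798281 ≡ 1922
1158^8 ≡ 1922^2 = 3694084 ≡ 1455
1158^16 ≡ 1455^2 = 2117025 ≡ 543
1158^32 ≡ 543^2 = 294849 ≡ 1233
1158^64 ≡ 1233^2 = 1520289 ≡ 1234
1158^128 ≡ 1234^2 = 1522756 ≡ 1662
1158^256 ≡ 1662^2 = 2762244 ≡ 1438
444 = 256 + 128 + 32 + 16 + 8 + 4, so 1158^444 ≡ 1438·1662·1233·543·1455·1922 ≡ 225 (mod 2039)

225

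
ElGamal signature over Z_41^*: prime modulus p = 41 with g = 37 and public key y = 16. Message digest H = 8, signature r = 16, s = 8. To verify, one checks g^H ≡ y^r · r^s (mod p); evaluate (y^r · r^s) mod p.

18

16^16 mod 41 = 16
16^8 mod 41 = 37
y^r · r^s ≡ 16·37 = 592 ≡ 18 (mod 41)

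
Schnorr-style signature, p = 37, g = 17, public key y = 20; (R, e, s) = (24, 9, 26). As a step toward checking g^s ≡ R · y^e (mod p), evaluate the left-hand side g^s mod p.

4

Squares mod 37: 17^1≡17, 17^2≡30, 17^4≡12, 17^8≡33, 17^16≡16
26 = 16 + 8 + 2, so 17^26 ≡ 16·33·30 ≡ 4 (mod 37)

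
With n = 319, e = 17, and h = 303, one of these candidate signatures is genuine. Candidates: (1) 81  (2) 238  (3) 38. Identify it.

2

Candidate 1: Squares mod 319: 81^1≡81, 81^2≡181, 81^4≡223, 81^8≡284, 81^16≡268; 17 = 16 + 1, so 81^17 ≡ 268·81 ≡ 16 (mod 319)
Candidate 2: Squares mod 319: 238^1≡238, 238^2≡181, 238^4≡223, 238^8≡284, 238^16≡268; 17 = 16 + 1, so 238^17 ≡ 268·238 ≡ 303 (mod 319)
  → matches h = 303
Candidate 3: Squares mod 319: 38^1≡38, 38^2≡168, 38^4≡152, 38^8≡136, 38^16≡313; 17 = 16 + 1, so 38^17 ≡ 313·38 ≡ 91 (mod 319)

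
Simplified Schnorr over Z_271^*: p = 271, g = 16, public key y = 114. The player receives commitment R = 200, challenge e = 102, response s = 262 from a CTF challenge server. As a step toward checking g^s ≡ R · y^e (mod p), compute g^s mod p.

16^2 = 256
16^4 ≡ 256^2 = 65536 ≡ 225
16^8 ≡ 225^2 = 50625 ≡ 219
16^16 ≡ 219^2 = 47961 ≡ 265
16^32 ≡ 265^2 = 70225 ≡ 36
16^64 ≡ 36^2 = 1296 ≡ 212
16^128 ≡ 212^2 = 44944 ≡ 229
16^256 ≡ 229^2 = 52441 ≡ 138
262 = 256 + 4 + 2, so 16^262 ≡ 138·225·256 ≡ 99 (mod 271)

99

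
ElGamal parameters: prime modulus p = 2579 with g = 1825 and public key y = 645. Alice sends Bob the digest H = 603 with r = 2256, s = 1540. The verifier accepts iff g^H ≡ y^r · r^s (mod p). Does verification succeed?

Left side g^H mod p:
Squares mod 2579: 1825^1≡1825, 1825^2≡1136, 1825^4≡996, 1825^8≡1680, 1825^16≡974, 1825^32≡2183, 1825^64≡2076, 1825^128≡267, 1825^256≡1656, 1825^512≡859
603 = 512 + 64 + 16 + 8 + 2 + 1, so 1825^603 ≡ 859·2076·974·1680·1136·1825 ≡ 956 (mod 2579)
Right side y^r · r^s mod p:
Squares mod 2579: 645^1≡645, 645^2≡806, 645^4≡2307, 645^8≡1772, 645^16≡1341, 645^32≡718, 645^64≡2303, 645^128≡1385, 645^256≡2028, 645^512≡1858, 645^1024≡1462, 645^2048≡2032
2256 = 2048 + 128 + 64 + 16, so 645^2256 ≡ 2032·1385·2303·1341 ≡ 728 (mod 2579)
Squares mod 2579: 2256^1≡2256, 2256^2≡1169, 2256^4≡2270, 2256^8≡58, 2256^16≡785, 2256^32≡2423, 2256^64≡1125, 2256^128≡1915, 2256^256≡2466, 2256^512≡2453, 2256^1024≡402
1540 = 1024 + 512 + 4, so 2256^1540 ≡ 402·2453·2270 ≡ 2096 (mod 2579)
728·2096 = 1525888 ≡ 1699 (mod 2579)
956 ≠ 1699, so verification fails.

fails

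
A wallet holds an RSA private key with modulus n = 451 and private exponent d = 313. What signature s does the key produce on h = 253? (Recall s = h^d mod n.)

275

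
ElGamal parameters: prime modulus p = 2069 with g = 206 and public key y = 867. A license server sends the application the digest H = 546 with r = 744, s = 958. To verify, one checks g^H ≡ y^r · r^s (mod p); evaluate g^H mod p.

Squares mod 2069: 206^1≡206, 206^2≡1056, 206^4≡2014, 206^8≡956, 206^16≡1507, 206^32≡1356, 206^64≡1464, 206^128≡1881, 206^256≡171, 206^512≡275
546 = 512 + 32 + 2, so 206^546 ≡ 275·1356·1056 ≡ 2044 (mod 2069)

2044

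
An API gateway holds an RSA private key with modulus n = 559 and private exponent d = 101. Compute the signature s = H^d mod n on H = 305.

236

H^2 ≡ 305^2 = 93025 ≡ 231
H^4 ≡ 231^2 = 53361 ≡ 256
H^8 ≡ 256^2 = 65536 ≡ 133
H^16 ≡ 133^2 = 17689 ≡ 360
H^32 ≡ 360^2 = 129600 ≡ 471
H^64 ≡ 471^2 = 221841 ≡ 477
101 = 64 + 32 + 4 + 1, so H^101 ≡ 477·471·256·305 ≡ 236 (mod 559)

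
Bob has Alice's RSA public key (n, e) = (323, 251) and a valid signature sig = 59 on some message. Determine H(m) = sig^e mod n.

257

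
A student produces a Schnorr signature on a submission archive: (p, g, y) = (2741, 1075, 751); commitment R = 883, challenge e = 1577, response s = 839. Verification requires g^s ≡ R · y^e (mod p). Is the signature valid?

invalid

g^s mod p:
1075^2 = 1155625 ≡ 1664
1075^4 ≡ 1664^2 = 2768896 ≡ 486
1075^8 ≡ 486^2 = 236196 ≡ 470
1075^16 ≡ 470^2 = 220900 ≡ 1620
1075^32 ≡ 1620^2 = 2624400 ≡ 1263
1075^64 ≡ 1263^2 = 1595169 ≡ 2648
1075^128 ≡ 2648^2 = 7011904 ≡ 426
1075^256 ≡ 426^2 = 181476 ≡ 570
1075^512 ≡ 570^2 = 324900 ≡ 1462
839 = 512 + 256 + 64 + 4 + 2 + 1, so 1075^839 ≡ 1462·570·2648·486·1664·1075 ≡ 250 (mod 2741)
R · y^e mod p:
751^2 = 564001 ≡ 2096
751^4 ≡ 2096^2 = 4393216 ≡ 2134
751^8 ≡ 2134^2 = 4553956 ≡ 1155
751^16 ≡ 1155^2 = 1334025 ≡ 1899
751^32 ≡ 1899^2 = 3606201 ≡ 1786
751^64 ≡ 1786^2 = 3189796 ≡ 2013
751^128 ≡ 2013^2 = 4052169 ≡ 971
751^256 ≡ 971^2 = 942841 ≡ 2678
751^512 ≡ 2678^2 = 7171684 ≡ 1228
751^1024 ≡ 1228^2 = 1507984 ≡ 434
1577 = 1024 + 512 + 32 + 8 + 1, so 751^1577 ≡ 434·1228·1786·1155·751 ≡ 2602 (mod 2741)
883·2602 = 2297566 ≡ 608 (mod 2741)
250 ≠ 608; the check fails.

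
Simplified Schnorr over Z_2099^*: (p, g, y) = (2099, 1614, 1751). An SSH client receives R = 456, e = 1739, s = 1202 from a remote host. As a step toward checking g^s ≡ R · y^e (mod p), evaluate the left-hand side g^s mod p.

2020

1614^2 = 2604996 ≡ 137
1614^4 ≡ 137^2 = 18769 ≡ 1977
1614^8 ≡ 1977^2 = 3908529 ≡ 191
1614^16 ≡ 191^2 = 36481 ≡ 798
1614^32 ≡ 798^2 = 636804 ≡ 807
1614^64 ≡ 807^2 = 651249 ≡ 559
1614^128 ≡ 559^2 = 312481 ≡ 1829
1614^256 ≡ 1829^2 = 3345241 ≡ 1534
1614^512 ≡ 1534^2 = 2353156 ≡ 177
1614^1024 ≡ 177^2 = 31329 ≡ 1943
1202 = 1024 + 128 + 32 + 16 + 2, so 1614^1202 ≡ 1943·1829·807·798·137 ≡ 2020 (mod 2099)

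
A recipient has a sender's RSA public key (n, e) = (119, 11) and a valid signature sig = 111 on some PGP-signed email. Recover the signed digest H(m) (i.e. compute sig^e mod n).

83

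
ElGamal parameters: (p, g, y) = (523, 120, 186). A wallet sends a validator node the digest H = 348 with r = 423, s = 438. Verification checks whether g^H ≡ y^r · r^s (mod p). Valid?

Left side g^H mod p:
Squares mod 523: 120^1≡120, 120^2≡279, 120^4≡437, 120^8≡74, 120^16≡246, 120^32≡371, 120^64≡92, 120^128≡96, 120^256≡325
348 = 256 + 64 + 16 + 8 + 4, so 120^348 ≡ 325·92·246·74·437 ≡ 60 (mod 523)
Right side y^r · r^s mod p:
Squares mod 523: 186^1≡186, 186^2≡78, 186^4≡331, 186^8≡254, 186^16≡187, 186^32≡451, 186^64≡477, 186^128≡24, 186^256≡53
423 = 256 + 128 + 32 + 4 + 2 + 1, so 186^423 ≡ 53·24·451·331·78·186 ≡ 150 (mod 523)
Squares mod 523: 423^1≡423, 423^2≡63, 423^4≡308, 423^8≡201, 423^16≡130, 423^32≡164, 423^64≡223, 423^128≡44, 423^256≡367
438 = 256 + 128 + 32 + 16 + 4 + 2, so 423^438 ≡ 367·44·164·130·308·63 ≡ 105 (mod 523)
150·105 = 15750 ≡ 60 (mod 523)
60 ≡ 60 (mod 523), so the signature is genuine.

yes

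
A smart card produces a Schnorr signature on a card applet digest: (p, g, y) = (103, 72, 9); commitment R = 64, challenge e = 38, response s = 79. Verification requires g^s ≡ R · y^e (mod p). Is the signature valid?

g^s mod p:
72^79 mod 103 = 76
R · y^e mod p:
9^38 mod 103 = 72
64·72 = 4608 ≡ 76 (mod 103)
76 ≡ 76 (mod 103); signature holds.

valid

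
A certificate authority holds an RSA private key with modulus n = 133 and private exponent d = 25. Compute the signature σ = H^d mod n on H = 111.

55

Squares mod 133: H^1≡111, H^2≡85, H^4≡43, H^8≡120, H^16≡36
25 = 16 + 8 + 1, so H^25 ≡ 36·120·111 ≡ 55 (mod 133)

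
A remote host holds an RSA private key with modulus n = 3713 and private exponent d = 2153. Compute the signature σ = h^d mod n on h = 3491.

594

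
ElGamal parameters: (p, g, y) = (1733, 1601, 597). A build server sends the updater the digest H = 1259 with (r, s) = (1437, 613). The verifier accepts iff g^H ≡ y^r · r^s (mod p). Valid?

no

Left side g^H mod p:
Squares mod 1733: 1601^1≡1601, 1601^2≡94, 1601^4≡171, 1601^8≡1513, 1601^16≡1609, 1601^32≡1512, 1601^64≡317, 1601^128≡1708, 1601^256≡625, 1601^512≡700, 1601^1024≡1294
1259 = 1024 + 128 + 64 + 32 + 8 + 2 + 1, so 1601^1259 ≡ 1294·1708·317·1512·1513·94·1601 ≡ 1390 (mod 1733)
Right side y^r · r^s mod p:
Squares mod 1733: 597^1≡597, 597^2≡1144, 597^4≡321, 597^8≡794, 597^16≡1357, 597^32≡1003, 597^64≡869, 597^128≡1306, 597^256≡364, 597^512≡788, 597^1024≡530
1437 = 1024 + 256 + 128 + 16 + 8 + 4 + 1, so 597^1437 ≡ 530·364·1306·1357·794·321·597 ≡ 1525 (mod 1733)
Squares mod 1733: 1437^1≡1437, 1437^2≡966, 1437^4≡802, 1437^8≡261, 1437^16≡534, 1437^32≡944, 1437^64≡374, 1437^128≡1236, 1437^256≡923, 1437^512≡1026
613 = 512 + 64 + 32 + 4 + 1, so 1437^613 ≡ 1026·374·944·802·1437 ≡ 905 (mod 1733)
1525·905 = 1380125 ≡ 657 (mod 1733)
1390 ≠ 657, so verification fails.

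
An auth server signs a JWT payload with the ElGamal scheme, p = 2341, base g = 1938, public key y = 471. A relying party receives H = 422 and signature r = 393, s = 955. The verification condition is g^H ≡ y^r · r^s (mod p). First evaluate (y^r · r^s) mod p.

Squares mod 2341: 471^1≡471, 471^2≡1787, 471^4≡245, 471^8≡1500, 471^16≡299, 471^32≡443, 471^64≡1946, 471^128≡1519, 471^256≡1476
393 = 256 + 128 + 8 + 1, so 471^393 ≡ 1476·1519·1500·471 ≡ 1258 (mod 2341)
Squares mod 2341: 393^1≡393, 393^2≡2284, 393^4≡908, 393^8≡432, 393^16≡1685, 393^32≡1933, 393^64≡253, 393^128≡802, 393^256≡1770, 393^512≡642
955 = 512 + 256 + 128 + 32 + 16 + 8 + 2 + 1, so 393^955 ≡ 642·1770·802·1933·1685·432·2284·393 ≡ 686 (mod 2341)
y^r · r^s ≡ 1258·686 = 862988 ≡ 1500 (mod 2341)

1500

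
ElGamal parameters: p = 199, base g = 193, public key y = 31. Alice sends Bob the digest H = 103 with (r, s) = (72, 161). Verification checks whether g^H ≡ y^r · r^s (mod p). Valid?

no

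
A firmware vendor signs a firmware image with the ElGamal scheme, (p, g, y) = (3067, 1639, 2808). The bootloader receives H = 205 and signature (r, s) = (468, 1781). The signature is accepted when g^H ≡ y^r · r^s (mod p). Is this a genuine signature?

genuine

Left side g^H mod p:
1639^2 = 2686321 ≡ 2696
1639^4 ≡ 2696^2 = 7268416 ≡ 2693
1639^8 ≡ 2693^2 = 7252249 ≡ 1861
1639^16 ≡ 1861^2 = 3463321 ≡ 678
1639^32 ≡ 678^2 = 459684 ≡ 2701
1639^64 ≡ 2701^2 = 7295401 ≡ 2075
1639^128 ≡ 2075^2 = 4305625 ≡ 2624
205 = 128 + 64 + 8 + 4 + 1, so 1639^205 ≡ 2624·2075·1861·2693·1639 ≡ 2248 (mod 3067)
Right side y^r · r^s mod p:
2808^2 = 7884864 ≡ 2674
2808^4 ≡ 2674^2 = 7150276 ≡ 1099
2808^8 ≡ 1099^2 = 1207801 ≡ 2470
2808^16 ≡ 2470^2 = 6100900 ≡ 637
2808^32 ≡ 637^2 = 405769 ≡ 925
2808^64 ≡ 925^2 = 855625 ≡ 2999
2808^128 ≡ 2999^2 = 8994001 ≡ 1557
2808^256 ≡ 1557^2 = 2424249 ≡ 1319
468 = 256 + 128 + 64 + 16 + 4, so 2808^468 ≡ 1319·1557·2999·637·1099 ≡ 2792 (mod 3067)
468^2 = 219024 ≡ 1267
468^4 ≡ 1267^2 = 1605289 ≡ 1248
468^8 ≡ 1248^2 = 1557504 ≡ 2535
468^16 ≡ 2535^2 = 6426225 ≡ 860
468^32 ≡ 860^2 = 739600 ≡ 453
468^64 ≡ 453^2 = 205209 ≡ 2787
468^128 ≡ 2787^2 = 7767369 ≡ 1725
468^256 ≡ 1725^2 = 2975625 ≡ 635
468^512 ≡ 635^2 = 403225 ≡ 1448
468^1024 ≡ 1448^2 = 2096704 ≡ 1943
1781 = 1024 + 512 + 128 + 64 + 32 + 16 + 4 + 1, so 468^1781 ≡ 1943·1448·1725·2787·453·860·1248·468 ≡ 1319 (mod 3067)
2792·1319 = 3682648 ≡ 2248 (mod 3067)
2248 ≡ 2248 (mod 3067), so the signature is genuine.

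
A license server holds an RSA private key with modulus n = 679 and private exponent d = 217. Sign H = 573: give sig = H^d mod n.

573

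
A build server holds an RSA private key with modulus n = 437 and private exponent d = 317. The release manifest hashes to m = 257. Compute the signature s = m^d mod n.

128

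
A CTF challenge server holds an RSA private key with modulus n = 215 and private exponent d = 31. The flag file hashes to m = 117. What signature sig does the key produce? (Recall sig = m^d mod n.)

38

m^31 mod 215 = 38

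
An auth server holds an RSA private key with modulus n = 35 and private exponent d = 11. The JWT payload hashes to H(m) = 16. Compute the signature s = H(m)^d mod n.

11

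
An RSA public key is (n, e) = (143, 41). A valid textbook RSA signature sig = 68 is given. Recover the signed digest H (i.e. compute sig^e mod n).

sig^41 mod 143 = 35

35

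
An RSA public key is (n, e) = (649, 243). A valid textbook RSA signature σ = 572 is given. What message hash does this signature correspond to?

σ^2 ≡ 572^2 = 327184 ≡ 88
σ^4 ≡ 88^2 = 7744 ≡ 605
σ^8 ≡ 605^2 = 366025 ≡ 638
σ^16 ≡ 638^2 = 407044 ≡ 121
σ^32 ≡ 121^2 = 14641 ≡ 363
σ^64 ≡ 363^2 = 131769 ≡ 22
σ^128 ≡ 22^2 = 484
243 = 128 + 64 + 32 + 16 + 2 + 1, so σ^243 ≡ 484·22·363·121·88·572 ≡ 550 (mod 649)

550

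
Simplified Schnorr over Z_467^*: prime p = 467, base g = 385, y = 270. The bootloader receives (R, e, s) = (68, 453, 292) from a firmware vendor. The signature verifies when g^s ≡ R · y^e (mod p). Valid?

g^s mod p:
385^2 = 148225 ≡ 186
385^4 ≡ 186^2 = 34596 ≡ 38
385^8 ≡ 38^2 = 1444 ≡ 43
385^16 ≡ 43^2 = 1849 ≡ 448
385^32 ≡ 448^2 = 200704 ≡ 361
385^64 ≡ 361^2 = 130321 ≡ 28
385^128 ≡ 28^2 = 784 ≡ 317
385^256 ≡ 317^2 = 100489 ≡ 84
292 = 256 + 32 + 4, so 385^292 ≡ 84·361·38 ≡ 223 (mod 467)
R · y^e mod p:
270^2 = 72900 ≡ 48
270^4 ≡ 48^2 = 2304 ≡ 436
270^8 ≡ 436^2 = 190096 ≡ 27
270^16 ≡ 27^2 = 729 ≡ 262
270^32 ≡ 262^2 = 68644 ≡ 462
270^64 ≡ 462^2 = 213444 ≡ 25
270^128 ≡ 25^2 = 625 ≡ 158
270^256 ≡ 158^2 = 24964 ≡ 213
453 = 256 + 128 + 64 + 4 + 1, so 270^453 ≡ 213·158·25·436·270 ≡ 381 (mod 467)
68·381 = 25908 ≡ 223 (mod 467)
223 ≡ 223 (mod 467); signature holds.

yes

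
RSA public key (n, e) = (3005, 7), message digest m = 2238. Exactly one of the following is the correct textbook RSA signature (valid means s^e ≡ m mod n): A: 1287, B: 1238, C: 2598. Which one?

Candidate A: Squares mod 3005: 1287^1≡1287, 1287^2≡614, 1287^4≡1371; 7 = 4 + 2 + 1, so 1287^7 ≡ 1371·614·1287 ≡ 2238 (mod 3005)
  → matches m = 2238
Candidate B: Squares mod 3005: 1238^1≡1238, 1238^2≡94, 1238^4≡2826; 7 = 4 + 2 + 1, so 1238^7 ≡ 2826·94·1238 ≡ 72 (mod 3005)
Candidate C: Squares mod 3005: 2598^1≡2598, 2598^2≡374, 2598^4≡1646; 7 = 4 + 2 + 1, so 2598^7 ≡ 1646·374·2598 ≡ 62 (mod 3005)

A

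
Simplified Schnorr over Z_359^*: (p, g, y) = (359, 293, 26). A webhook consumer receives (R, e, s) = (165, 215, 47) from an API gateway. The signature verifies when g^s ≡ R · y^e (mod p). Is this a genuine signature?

genuine

g^s mod p:
293^2 = 85849 ≡ 48
293^4 ≡ 48^2 = 2304 ≡ 150
293^8 ≡ 150^2 = 22500 ≡ 242
293^16 ≡ 242^2 = 58564 ≡ 47
293^32 ≡ 47^2 = 2209 ≡ 55
47 = 32 + 8 + 4 + 2 + 1, so 293^47 ≡ 55·242·150·48·293 ≡ 260 (mod 359)
R · y^e mod p:
26^2 = 676 ≡ 317
26^4 ≡ 317^2 = 100489 ≡ 328
26^8 ≡ 328^2 = 107584 ≡ 243
26^16 ≡ 243^2 = 59049 ≡ 173
26^32 ≡ 173^2 = 29929 ≡ 132
26^64 ≡ 132^2 = 17424 ≡ 192
26^128 ≡ 192^2 = 36864 ≡ 246
215 = 128 + 64 + 16 + 4 + 2 + 1, so 26^215 ≡ 246·192·173·328·317·26 ≡ 143 (mod 359)
165·143 = 23595 ≡ 260 (mod 359)
260 ≡ 260 (mod 359); signature holds.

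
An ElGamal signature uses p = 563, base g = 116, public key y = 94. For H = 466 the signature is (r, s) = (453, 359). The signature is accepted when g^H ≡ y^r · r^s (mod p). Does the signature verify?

Left side g^H mod p:
116^2 = 13456 ≡ 507
116^4 ≡ 507^2 = 257049 ≡ 321
116^8 ≡ 321^2 = 103041 ≡ 12
116^16 ≡ 12^2 = 144
116^32 ≡ 144^2 = 20736 ≡ 468
116^64 ≡ 468^2 = 219024 ≡ 17
116^128 ≡ 17^2 = 289
116^256 ≡ 289^2 = 83521 ≡ 197
466 = 256 + 128 + 64 + 16 + 2, so 116^466 ≡ 197·289·17·144·507 ≡ 175 (mod 563)
Right side y^r · r^s mod p:
94^2 = 8836 ≡ 391
94^4 ≡ 391^2 = 152881 ≡ 308
94^8 ≡ 308^2 = 94864 ≡ 280
94^16 ≡ 280^2 = 78400 ≡ 143
94^32 ≡ 143^2 = 20449 ≡ 181
94^64 ≡ 181^2 = 32761 ≡ 107
94^128 ≡ 107^2 = 11449 ≡ 189
94^256 ≡ 189^2 = 35721 ≡ 252
453 = 256 + 128 + 64 + 4 + 1, so 94^453 ≡ 252·189·107·308·94 ≡ 22 (mod 563)
453^2 = 205209 ≡ 277
453^4 ≡ 277^2 = 76729 ≡ 161
453^8 ≡ 161^2 = 25921 ≡ 23
453^16 ≡ 23^2 = 529
453^32 ≡ 529^2 = 279841 ≡ 30
453^64 ≡ 30^2 = 900 ≡ 337
453^128 ≡ 337^2 = 113569 ≡ 406
453^256 ≡ 406^2 = 164836 ≡ 440
359 = 256 + 64 + 32 + 4 + 2 + 1, so 453^359 ≡ 440·337·30·161·277·453 ≡ 519 (mod 563)
22·519 = 11418 ≡ 158 (mod 563)
175 ≠ 158, so verification fails.

does not verify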